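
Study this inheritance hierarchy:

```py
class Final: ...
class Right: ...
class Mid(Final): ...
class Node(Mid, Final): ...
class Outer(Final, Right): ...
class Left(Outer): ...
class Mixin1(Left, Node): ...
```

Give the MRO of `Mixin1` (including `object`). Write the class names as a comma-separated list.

L[Mixin1] = Mixin1 + merge(L[Left], L[Node], [Left Node])
  take Left:  [Left Outer Final Right object] + [Node Mid Final object] + [Left Node]
  take Outer:  [Outer Final Right object] + [Node Mid Final object] + [Node]
  take Node:  [Final Right object] + [Node Mid Final object] + [Node]
  take Mid:  [Final Right object] + [Mid Final object]
  take Final:  [Final Right object] + [Final object]
  take Right:  [Right object] + [object]
  take object:  [object] + [object]

Mixin1, Left, Outer, Node, Mid, Final, Right, object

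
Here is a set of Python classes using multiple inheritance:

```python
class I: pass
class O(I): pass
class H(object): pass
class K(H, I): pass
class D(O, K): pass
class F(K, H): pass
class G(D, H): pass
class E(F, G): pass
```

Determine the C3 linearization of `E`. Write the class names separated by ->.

L[E] = E + merge(L[F], L[G], [F G])
  take F:  [F K H I object] + [G D O K H I object] + [F G]
  take G:  [K H I object] + [G D O K H I object] + [G]
  take D:  [K H I object] + [D O K H I object]
  take O:  [K H I object] + [O K H I object]
  take K:  [K H I object] + [K H I object]
  take H:  [H I object] + [H I object]
  take I:  [I object] + [I object]
  take object:  [object] + [object]

E -> F -> G -> D -> O -> K -> H -> I -> object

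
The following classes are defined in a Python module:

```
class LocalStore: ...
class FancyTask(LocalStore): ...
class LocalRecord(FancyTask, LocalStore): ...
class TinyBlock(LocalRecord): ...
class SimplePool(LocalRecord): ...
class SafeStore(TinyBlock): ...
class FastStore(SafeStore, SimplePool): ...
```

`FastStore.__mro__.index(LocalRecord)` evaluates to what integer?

4

L[FastStore] = FastStore + merge(L[SafeStore], L[SimplePool], [SafeStore SimplePool])
  take SafeStore:  [SafeStore TinyBlock LocalRecord FancyTask LocalStore object] + [SimplePool LocalRecord FancyTask LocalStore object] + [SafeStore SimplePool]
  take TinyBlock:  [TinyBlock LocalRecord FancyTask LocalStore object] + [SimplePool LocalRecord FancyTask LocalStore object] + [SimplePool]
  take SimplePool:  [LocalRecord FancyTask LocalStore object] + [SimplePool LocalRecord FancyTask LocalStore object] + [SimplePool]
  take LocalRecord:  [LocalRecord FancyTask LocalStore object] + [LocalRecord FancyTask LocalStore object]
  take FancyTask:  [FancyTask LocalStore object] + [FancyTask LocalStore object]
  take LocalStore:  [LocalStore object] + [LocalStore object]
  take object:  [object] + [object]
MRO: FastStore SafeStore TinyBlock SimplePool LocalRecord FancyTask LocalStore object
LocalRecord sits at index 4.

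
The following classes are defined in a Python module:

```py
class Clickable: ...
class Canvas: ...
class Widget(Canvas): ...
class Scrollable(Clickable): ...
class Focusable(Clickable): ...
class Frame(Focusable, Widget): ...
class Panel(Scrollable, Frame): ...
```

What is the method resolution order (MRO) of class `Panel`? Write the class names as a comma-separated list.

L[Panel] = Panel + merge(L[Scrollable], L[Frame], [Scrollable Frame])
  take Scrollable:  [Scrollable Clickable object] + [Frame Focusable Clickable Widget Canvas object] + [Scrollable Frame]
  take Frame:  [Clickable object] + [Frame Focusable Clickable Widget Canvas object] + [Frame]
  take Focusable:  [Clickable object] + [Focusable Clickable Widget Canvas object]
  take Clickable:  [Clickable object] + [Clickable Widget Canvas object]
  take Widget:  [object] + [Widget Canvas object]
  take Canvas:  [object] + [Canvas object]
  take object:  [object] + [object]

Panel, Scrollable, Frame, Focusable, Clickable, Widget, Canvas, object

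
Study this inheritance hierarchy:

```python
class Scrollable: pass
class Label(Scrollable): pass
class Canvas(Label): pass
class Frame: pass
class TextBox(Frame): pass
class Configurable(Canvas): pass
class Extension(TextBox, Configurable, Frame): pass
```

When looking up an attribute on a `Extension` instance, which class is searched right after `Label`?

L[Extension] = Extension + merge(L[TextBox], L[Configurable], L[Frame], [TextBox Configurable Frame])
  take TextBox:  [TextBox Frame object] + [Configurable Canvas Label Scrollable object] + [Frame object] + [TextBox Configurable Frame]
  take Configurable:  [Frame object] + [Configurable Canvas Label Scrollable object] + [Frame object] + [Configurable Frame]
  take Frame:  [Frame object] + [Canvas Label Scrollable object] + [Frame object] + [Frame]
  take Canvas:  [object] + [Canvas Label Scrollable object] + [object]
  take Label:  [object] + [Label Scrollable object] + [object]
  take Scrollable:  [object] + [Scrollable object] + [object]
  take object:  [object] + [object] + [object]
MRO: Extension TextBox Configurable Frame Canvas Label Scrollable object
Label is at position 5; next is Scrollable.

Scrollable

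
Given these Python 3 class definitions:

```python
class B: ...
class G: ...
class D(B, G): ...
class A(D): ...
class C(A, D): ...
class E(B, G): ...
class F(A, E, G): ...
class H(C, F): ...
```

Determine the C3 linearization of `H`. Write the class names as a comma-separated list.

L[H] = H + merge(L[C], L[F], [C F])
  take C:  [C A D B G object] + [F A D E B G object] + [C F]
  take F:  [A D B G object] + [F A D E B G object] + [F]
  take A:  [A D B G object] + [A D E B G object]
  take D:  [D B G object] + [D E B G object]
  take E:  [B G object] + [E B G object]
  take B:  [B G object] + [B G object]
  take G:  [G object] + [G object]
  take object:  [object] + [object]

H, C, F, A, D, E, B, G, object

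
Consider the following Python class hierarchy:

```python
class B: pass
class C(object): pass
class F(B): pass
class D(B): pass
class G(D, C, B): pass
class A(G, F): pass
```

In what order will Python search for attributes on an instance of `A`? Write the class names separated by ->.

A -> G -> D -> C -> F -> B -> object

L[A] = A + merge(L[G], L[F], [G F])
  take G:  [G D C B object] + [F B object] + [G F]
  take D:  [D C B object] + [F B object] + [F]
  take C:  [C B object] + [F B object] + [F]
  take F:  [B object] + [F B object] + [F]
  take B:  [B object] + [B object]
  take object:  [object] + [object]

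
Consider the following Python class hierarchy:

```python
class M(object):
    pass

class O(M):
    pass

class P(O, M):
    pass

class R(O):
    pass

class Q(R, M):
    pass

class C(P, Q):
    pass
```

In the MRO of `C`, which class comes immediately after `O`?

M

L[C] = C + merge(L[P], L[Q], [P Q])
  take P:  [P O M object] + [Q R O M object] + [P Q]
  take Q:  [O M object] + [Q R O M object] + [Q]
  take R:  [O M object] + [R O M object]
  take O:  [O M object] + [O M object]
  take M:  [M object] + [M object]
  take object:  [object] + [object]
MRO: C P Q R O M object
O is at position 4; next is M.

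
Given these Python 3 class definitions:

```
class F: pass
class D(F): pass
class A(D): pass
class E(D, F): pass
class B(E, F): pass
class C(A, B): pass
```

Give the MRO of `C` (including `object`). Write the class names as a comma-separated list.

C, A, B, E, D, F, object

L[C] = C + merge(L[A], L[B], [A B])
  take A:  [A D F object] + [B E D F object] + [A B]
  take B:  [D F object] + [B E D F object] + [B]
  take E:  [D F object] + [E D F object]
  take D:  [D F object] + [D F object]
  take F:  [F object] + [F object]
  take object:  [object] + [object]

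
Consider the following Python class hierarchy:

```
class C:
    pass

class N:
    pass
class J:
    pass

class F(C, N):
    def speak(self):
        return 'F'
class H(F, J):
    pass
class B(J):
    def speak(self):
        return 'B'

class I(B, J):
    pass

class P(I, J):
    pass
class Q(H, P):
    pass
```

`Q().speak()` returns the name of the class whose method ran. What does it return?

F

L[Q] = Q + merge(L[H], L[P], [H P])
  take H:  [H F C N J object] + [P I B J object] + [H P]
  take F:  [F C N J object] + [P I B J object] + [P]
  take C:  [C N J object] + [P I B J object] + [P]
  take N:  [N J object] + [P I B J object] + [P]
  take P:  [J object] + [P I B J object] + [P]
  take I:  [J object] + [I B J object]
  take B:  [J object] + [B J object]
  take J:  [J object] + [J object]
  take object:  [object] + [object]
MRO: Q H F C N P I B J object
speak is defined in: B, F. First along the MRO is F.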